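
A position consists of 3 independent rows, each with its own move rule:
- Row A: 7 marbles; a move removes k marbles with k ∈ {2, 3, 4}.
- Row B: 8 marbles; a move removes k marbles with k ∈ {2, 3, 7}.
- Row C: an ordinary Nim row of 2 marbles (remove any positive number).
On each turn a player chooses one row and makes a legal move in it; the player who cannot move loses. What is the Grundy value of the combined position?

Build the Grundy sequence for row A with g(k) = mex{g(k−s) : s ∈ {2, 3, 4}, s ≤ k}:
g(0) = mex{} = 0
g(1) = mex{} = 0
g(2) = mex{0} = 1
g(3) = mex{0} = 1
g(4) = mex{0,1} = 2
g(5) = mex{0,1} = 2
g(6) = mex{1,2} = 0
g(7) = mex{1,2} = 0
So g(7) = 0.
For row B, compute g(0), g(1), … with moves {2, 3, 7}:
g(0) = mex{} = 0
g(1) = mex{} = 0
g(2) = mex{0} = 1
g(3) = mex{0} = 1
g(4) = mex{0,1} = 2
g(5) = mex{1} = 0
g(6) = mex{1,2} = 0
g(7) = mex{0,2} = 1
g(8) = mex{0} = 1
So g(8) = 1.
Row C is a plain Nim row of size 2, so its Grundy value is 2.
By the Sprague-Grundy theorem, the Grundy value of a sum of independent games is the XOR of the component values.
Combined value = 0 XOR 1 XOR 2 = 3.

3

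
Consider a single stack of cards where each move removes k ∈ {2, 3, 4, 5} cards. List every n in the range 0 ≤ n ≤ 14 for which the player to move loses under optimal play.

Build the Grundy sequence with g(k) = mex{g(k−s) : s ∈ {2, 3, 4, 5}, s ≤ k}:
g(0) = mex{} = 0
g(1) = mex{} = 0
g(2) = mex{0} = 1
g(3) = mex{0} = 1
g(4) = mex{0,1} = 2
g(5) = mex{0,1} = 2
g(6) = mex{0,1,2} = 3
g(7) = mex{1,2} = 0
g(8) = mex{1,2,3} = 0
g(9) = mex{0,2,3} = 1
g(10) = mex{0,2,3} = 1
g(11) = mex{0,1,3} = 2
g(12) = mex{0,1} = 2
g(13) = mex{0,1,2} = 3
g(14) = mex{1,2} = 0
The P-positions (g = 0) in 0..14 are 0, 1, 7, 8, 14.

0, 1, 7, 8, 14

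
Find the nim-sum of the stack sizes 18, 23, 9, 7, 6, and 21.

24

Bitwise XOR of the heap sizes:
  10010  (18)
  10111  (23)
  01001  (9)
  00111  (7)
  00110  (6)
  10101  (21)
  -----
  11000  (24)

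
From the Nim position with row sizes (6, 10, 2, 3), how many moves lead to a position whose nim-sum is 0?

1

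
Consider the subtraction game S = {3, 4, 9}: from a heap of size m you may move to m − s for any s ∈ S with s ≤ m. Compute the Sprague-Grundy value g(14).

Build the Grundy sequence with g(k) = mex{g(k−s) : s ∈ {3, 4, 9}, s ≤ k}:
g(0) = mex{} = 0
g(1) = mex{} = 0
g(2) = mex{} = 0
g(3) = mex{0} = 1
g(4) = mex{0} = 1
g(5) = mex{0} = 1
g(6) = mex{0,1} = 2
g(7) = mex{1} = 0
g(8) = mex{1} = 0
g(9) = mex{0,1,2} = 3
g(10) = mex{0,2} = 1
g(11) = mex{0} = 1
g(12) = mex{0,1,3} = 2
g(13) = mex{1,3} = 0
g(14) = mex{1} = 0
So g(14) = 0.

0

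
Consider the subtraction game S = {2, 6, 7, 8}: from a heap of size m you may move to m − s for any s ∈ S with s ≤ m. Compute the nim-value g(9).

2

Compute g(0), g(1), … for moves {2, 6, 7, 8}:
k:     0  1  2  3  4  5  6  7  8  9
g(k):  0  0  1  1  0  0  1  1  2  2
So g(9) = 2.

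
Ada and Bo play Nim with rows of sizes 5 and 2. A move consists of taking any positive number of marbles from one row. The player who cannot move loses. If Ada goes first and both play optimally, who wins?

Compute the nim-sum pairwise:
5 ⊕ 2 = 7
The nim-sum is 7 ≠ 0, so this is an N-position: the player to move can win; Ada has a winning move.

Ada wins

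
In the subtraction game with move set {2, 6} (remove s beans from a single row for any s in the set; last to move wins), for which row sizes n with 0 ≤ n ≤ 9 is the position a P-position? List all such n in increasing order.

0, 1, 4, 5, 8, 9

Build the Grundy sequence with g(k) = mex{g(k−s) : s ∈ {2, 6}, s ≤ k}:
g(0) = mex{} = 0
g(1) = mex{} = 0
g(2) = mex{0} = 1
g(3) = mex{0} = 1
g(4) = mex{1} = 0
g(5) = mex{1} = 0
g(6) = mex{0} = 1
g(7) = mex{0} = 1
g(8) = mex{1} = 0
g(9) = mex{1} = 0
The P-positions (g = 0) in 0..9 are 0, 1, 4, 5, 8, 9.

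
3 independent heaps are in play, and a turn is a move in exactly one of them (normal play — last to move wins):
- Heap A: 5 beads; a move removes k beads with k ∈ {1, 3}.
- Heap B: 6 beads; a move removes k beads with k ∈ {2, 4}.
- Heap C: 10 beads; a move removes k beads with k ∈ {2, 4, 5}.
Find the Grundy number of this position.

Grundy values for heap A (subtraction set {1, 3}):
k:     0  1  2  3  4  5
g(k):  0  1  0  1  0  1
So g(5) = 1.
Grundy values for heap B (subtraction set {2, 4}):
g(0) = mex{} = 0
g(1) = mex{} = 0
g(2) = mex{0} = 1
g(3) = mex{0} = 1
g(4) = mex{0,1} = 2
g(5) = mex{0,1} = 2
g(6) = mex{1,2} = 0
So g(6) = 0.
Build the Grundy sequence for heap C with g(k) = mex{g(k−s) : s ∈ {2, 4, 5}, s ≤ k}:
k:     0  1  2  3  4  5  6  7  8  9 10
g(k):  0  0  1  1  2  2  3  0  0  1  1
So g(10) = 1.
By the Sprague-Grundy theorem, the Grundy value of a sum of independent games is the XOR of the component values.
Combined value = 1 XOR 0 XOR 1 = 0.

0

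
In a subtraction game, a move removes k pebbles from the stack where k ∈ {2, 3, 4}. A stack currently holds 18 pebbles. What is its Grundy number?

Grundy values for subtraction set {2, 3, 4}:
k:     0  1  2  3  4  5  6  7  8  9 10 11 12 13 14 15 16 17 18
g(k):  0  0  1  1  2  2  0  0  1  1  2  2  0  0  1  1  2  2  0
So g(18) = 0.

0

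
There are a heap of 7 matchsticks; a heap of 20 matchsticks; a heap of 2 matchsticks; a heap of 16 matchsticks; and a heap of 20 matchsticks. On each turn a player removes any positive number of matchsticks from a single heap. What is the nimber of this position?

21

In binary:
  00111  (7)
  10100  (20)
  00010  (2)
  10000  (16)
  10100  (20)
  -----
  10101  (21)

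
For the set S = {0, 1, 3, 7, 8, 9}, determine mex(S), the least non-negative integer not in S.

2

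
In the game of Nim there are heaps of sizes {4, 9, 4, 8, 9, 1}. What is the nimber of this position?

9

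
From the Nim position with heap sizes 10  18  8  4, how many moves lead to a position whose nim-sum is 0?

1

Bitwise XOR of the heap sizes:
  01010  (10)
  10010  (18)
  01000  (8)
  00100  (4)
  -----
  10100  (20)
The overall nim-sum is X = 20. A heap of size p has a winning move iff p XOR X < p (reduce it to p XOR X).
  10: 10 XOR 20 = 30 ≥ 10 — no move.
  18: 18 XOR 20 = 6 < 18 — winning move (to 6).
  8: 8 XOR 20 = 28 ≥ 8 — no move.
  4: 4 XOR 20 = 16 ≥ 4 — no move.
That gives 1 winning move.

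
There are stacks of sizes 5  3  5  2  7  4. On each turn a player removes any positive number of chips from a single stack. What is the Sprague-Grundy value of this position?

2

Compute the nim-sum pairwise:
5 ^ 3 = 6
6 ^ 5 = 3
3 ^ 2 = 1
1 ^ 7 = 6
6 ^ 4 = 2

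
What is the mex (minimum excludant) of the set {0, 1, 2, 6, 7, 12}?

3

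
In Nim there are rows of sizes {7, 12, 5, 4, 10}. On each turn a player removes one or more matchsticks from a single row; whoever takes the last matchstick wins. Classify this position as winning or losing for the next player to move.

Losing position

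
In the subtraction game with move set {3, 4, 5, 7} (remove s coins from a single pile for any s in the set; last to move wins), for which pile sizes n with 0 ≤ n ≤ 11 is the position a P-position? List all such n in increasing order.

0, 1, 2, 10, 11

Compute g(0), g(1), … for moves {3, 4, 5, 7}:
k:     0  1  2  3  4  5  6  7  8  9 10 11
g(k):  0  0  0  1  1  1  2  2  2  3  0  0
The P-positions (g = 0) in 0..11 are 0, 1, 2, 10, 11.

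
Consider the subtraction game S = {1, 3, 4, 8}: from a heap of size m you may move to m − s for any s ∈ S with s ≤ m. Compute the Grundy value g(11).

2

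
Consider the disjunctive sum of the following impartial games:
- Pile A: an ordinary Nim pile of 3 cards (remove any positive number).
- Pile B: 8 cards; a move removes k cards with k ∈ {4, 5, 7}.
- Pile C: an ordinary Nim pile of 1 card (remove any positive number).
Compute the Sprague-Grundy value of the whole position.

Pile A is a plain Nim pile of size 3, so its Grundy value is 3.
Build the Grundy sequence for pile B with g(k) = mex{g(k−s) : s ∈ {4, 5, 7}, s ≤ k}:
g(0) = mex{} = 0
g(1) = mex{} = 0
g(2) = mex{} = 0
g(3) = mex{} = 0
g(4) = mex{0} = 1
g(5) = mex{0} = 1
g(6) = mex{0} = 1
g(7) = mex{0} = 1
g(8) = mex{0,1} = 2
So g(8) = 2.
Pile C is a plain Nim pile of size 1, so its Grundy value is 1.
The value of a disjunctive sum is the nim-sum of the parts.
Combined value = 3 ⊕ 2 ⊕ 1 = 0.

0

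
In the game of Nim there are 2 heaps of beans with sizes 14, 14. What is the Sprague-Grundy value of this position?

0

Nim-sum: 14 ⊕ 14 = 0.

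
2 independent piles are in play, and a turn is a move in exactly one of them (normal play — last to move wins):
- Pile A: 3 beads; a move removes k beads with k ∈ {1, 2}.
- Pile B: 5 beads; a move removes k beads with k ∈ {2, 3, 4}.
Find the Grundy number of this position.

For pile A, compute g(0), g(1), … with moves {1, 2}:
g(0) = mex{} = 0
g(1) = mex{0} = 1
g(2) = mex{0,1} = 2
g(3) = mex{1,2} = 0
So g(3) = 0.
Build the Grundy sequence for pile B with g(k) = mex{g(k−s) : s ∈ {2, 3, 4}, s ≤ k}:
g(0) = mex{} = 0
g(1) = mex{} = 0
g(2) = mex{0} = 1
g(3) = mex{0} = 1
g(4) = mex{0,1} = 2
g(5) = mex{0,1} = 2
So g(5) = 2.
By the Sprague-Grundy theorem, the Grundy value of a sum of independent games is the XOR of the component values.
Combined value = 0 XOR 2 = 2.

2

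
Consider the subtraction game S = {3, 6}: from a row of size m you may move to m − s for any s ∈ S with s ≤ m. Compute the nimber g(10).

0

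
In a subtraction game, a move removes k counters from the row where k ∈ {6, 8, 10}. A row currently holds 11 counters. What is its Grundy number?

Compute g(0), g(1), … for moves {6, 8, 10}:
k:     0  1  2  3  4  5  6  7  8  9 10 11
g(k):  0  0  0  0  0  0  1  1  1  1  1  1
So g(11) = 1.

1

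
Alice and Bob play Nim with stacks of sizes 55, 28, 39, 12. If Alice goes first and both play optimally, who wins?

Bob wins

Nim-sum: 55 ⊕ 28 ⊕ 39 ⊕ 12 = 0.
The nim-sum is 0, so this is a P-position: the player to move is in a losing position under optimal play; Alice is about to move from it and so loses — Bob wins.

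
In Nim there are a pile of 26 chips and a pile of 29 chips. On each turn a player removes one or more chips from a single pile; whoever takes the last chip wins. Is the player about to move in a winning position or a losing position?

Winning position

Compute the nim-sum pairwise:
26 ^ 29 = 7
The nim-sum is 7 ≠ 0, so this is an N-position: the player to move can win.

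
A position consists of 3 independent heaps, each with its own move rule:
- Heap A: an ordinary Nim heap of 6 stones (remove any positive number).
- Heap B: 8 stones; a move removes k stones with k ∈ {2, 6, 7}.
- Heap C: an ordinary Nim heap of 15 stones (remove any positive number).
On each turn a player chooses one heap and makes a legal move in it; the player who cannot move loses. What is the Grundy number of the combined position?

Heap A is a plain Nim heap of size 6, so its Grundy value is 6.
For heap B, compute g(0), g(1), … with moves {2, 6, 7}:
k:     0  1  2  3  4  5  6  7  8
g(k):  0  0  1  1  0  0  1  1  2
So g(8) = 2.
Heap C is a plain Nim heap of size 15, so its Grundy value is 15.
By the Sprague-Grundy theorem, the Grundy value of a sum of independent games is the XOR of the component values.
Combined value = 6 XOR 2 XOR 15 = 11.

11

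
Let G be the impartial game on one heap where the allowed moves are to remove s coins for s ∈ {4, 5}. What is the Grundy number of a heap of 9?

0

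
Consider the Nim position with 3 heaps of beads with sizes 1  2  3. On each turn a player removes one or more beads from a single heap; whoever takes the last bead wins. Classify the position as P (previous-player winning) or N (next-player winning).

P-position

Compute the nim-sum pairwise:
1 ^ 2 = 3
3 ^ 3 = 0
The nim-sum is 0, so this is a P-position: the player to move is in a losing position under optimal play.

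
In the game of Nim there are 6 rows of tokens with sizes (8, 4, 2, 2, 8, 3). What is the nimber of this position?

7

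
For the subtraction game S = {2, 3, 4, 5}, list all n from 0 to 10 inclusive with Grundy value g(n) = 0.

Build the Grundy sequence with g(k) = mex{g(k−s) : s ∈ {2, 3, 4, 5}, s ≤ k}:
k:     0  1  2  3  4  5  6  7  8  9 10
g(k):  0  0  1  1  2  2  3  0  0  1  1
The P-positions (g = 0) in 0..10 are 0, 1, 7, 8.

0, 1, 7, 8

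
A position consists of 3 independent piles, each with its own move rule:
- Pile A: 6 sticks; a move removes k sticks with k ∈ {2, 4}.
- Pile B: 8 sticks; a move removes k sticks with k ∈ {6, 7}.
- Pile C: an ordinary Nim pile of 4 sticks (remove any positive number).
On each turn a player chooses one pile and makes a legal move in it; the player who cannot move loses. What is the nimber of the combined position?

5

Build the Grundy sequence for pile A with g(k) = mex{g(k−s) : s ∈ {2, 4}, s ≤ k}:
g(0) = mex{} = 0
g(1) = mex{} = 0
g(2) = mex{0} = 1
g(3) = mex{0} = 1
g(4) = mex{0,1} = 2
g(5) = mex{0,1} = 2
g(6) = mex{1,2} = 0
So g(6) = 0.
Build the Grundy sequence for pile B with g(k) = mex{g(k−s) : s ∈ {6, 7}, s ≤ k}:
g(0) = mex{} = 0
g(1) = mex{} = 0
g(2) = mex{} = 0
g(3) = mex{} = 0
g(4) = mex{} = 0
g(5) = mex{} = 0
g(6) = mex{0} = 1
g(7) = mex{0} = 1
g(8) = mex{0} = 1
So g(8) = 1.
Pile C is a plain Nim pile of size 4, so its Grundy value is 4.
By the Sprague-Grundy theorem, the Grundy value of a sum of independent games is the XOR of the component values.
Combined value = 0 XOR 1 XOR 4 = 5.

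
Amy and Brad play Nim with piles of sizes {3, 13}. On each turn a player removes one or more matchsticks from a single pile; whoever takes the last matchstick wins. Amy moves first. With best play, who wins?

Nim-sum: 3 ^ 13 = 14.
The nim-sum is 14 ≠ 0, so this is an N-position: the player to move can win; Amy has a winning move.

Amy wins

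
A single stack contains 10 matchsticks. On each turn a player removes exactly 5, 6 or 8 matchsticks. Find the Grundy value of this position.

2

Grundy values for subtraction set {5, 6, 8}:
k:     0  1  2  3  4  5  6  7  8  9 10
g(k):  0  0  0  0  0  1  1  1  1  1  2
So g(10) = 2.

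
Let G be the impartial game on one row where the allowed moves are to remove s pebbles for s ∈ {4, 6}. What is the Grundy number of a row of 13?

0

Build the Grundy sequence with g(k) = mex{g(k−s) : s ∈ {4, 6}, s ≤ k}:
k:     0  1  2  3  4  5  6  7  8  9 10 11 12 13
g(k):  0  0  0  0  1  1  1  1  2  2  0  0  0  0
So g(13) = 0.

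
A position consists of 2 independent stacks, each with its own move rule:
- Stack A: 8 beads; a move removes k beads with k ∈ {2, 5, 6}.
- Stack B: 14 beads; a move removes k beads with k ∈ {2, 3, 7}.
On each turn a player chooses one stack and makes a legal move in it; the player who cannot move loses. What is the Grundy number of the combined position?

For stack A, compute g(0), g(1), … with moves {2, 5, 6}:
k:     0  1  2  3  4  5  6  7  8
g(k):  0  0  1  1  0  2  1  3  0
So g(8) = 0.
Grundy values for stack B (subtraction set {2, 3, 7}):
k:     0  1  2  3  4  5  6  7  8  9 10 11 12 13 14
g(k):  0  0  1  1  2  0  0  1  1  2  0  0  1  1  2
So g(14) = 2.
The value of a disjunctive sum is the nim-sum of the parts.
Combined value = 0 ⊕ 2 = 2.

2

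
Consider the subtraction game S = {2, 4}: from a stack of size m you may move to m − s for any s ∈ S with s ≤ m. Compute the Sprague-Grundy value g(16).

Build the Grundy sequence with g(k) = mex{g(k−s) : s ∈ {2, 4}, s ≤ k}:
k:     0  1  2  3  4  5  6  7  8  9 10 11 12 13 14 15 16
g(k):  0  0  1  1  2  2  0  0  1  1  2  2  0  0  1  1  2
So g(16) = 2.

2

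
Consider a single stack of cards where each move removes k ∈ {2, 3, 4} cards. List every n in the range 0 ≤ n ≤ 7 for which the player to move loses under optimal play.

0, 1, 6, 7

Grundy values for subtraction set {2, 3, 4}:
g(0) = mex{} = 0
g(1) = mex{} = 0
g(2) = mex{0} = 1
g(3) = mex{0} = 1
g(4) = mex{0,1} = 2
g(5) = mex{0,1} = 2
g(6) = mex{1,2} = 0
g(7) = mex{1,2} = 0
The P-positions (g = 0) in 0..7 are 0, 1, 6, 7.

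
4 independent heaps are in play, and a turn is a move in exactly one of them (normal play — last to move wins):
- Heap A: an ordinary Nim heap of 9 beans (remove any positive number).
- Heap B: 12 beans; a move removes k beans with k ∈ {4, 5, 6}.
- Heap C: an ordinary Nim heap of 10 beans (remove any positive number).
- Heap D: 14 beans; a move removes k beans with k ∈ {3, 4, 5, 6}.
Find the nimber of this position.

Heap A is a plain Nim heap of size 9, so its Grundy value is 9.
For heap B, compute g(0), g(1), … with moves {4, 5, 6}:
g(0) = mex{} = 0
g(1) = mex{} = 0
g(2) = mex{} = 0
g(3) = mex{} = 0
g(4) = mex{0} = 1
g(5) = mex{0} = 1
g(6) = mex{0} = 1
g(7) = mex{0} = 1
g(8) = mex{0,1} = 2
g(9) = mex{0,1} = 2
g(10) = mex{1} = 0
g(11) = mex{1} = 0
g(12) = mex{1,2} = 0
So g(12) = 0.
Heap C is a plain Nim heap of size 10, so its Grundy value is 10.
Build the Grundy sequence for heap D with g(k) = mex{g(k−s) : s ∈ {3, 4, 5, 6}, s ≤ k}:
g(0) = mex{} = 0
g(1) = mex{} = 0
g(2) = mex{} = 0
g(3) = mex{0} = 1
g(4) = mex{0} = 1
g(5) = mex{0} = 1
g(6) = mex{0,1} = 2
g(7) = mex{0,1} = 2
g(8) = mex{0,1} = 2
g(9) = mex{1,2} = 0
g(10) = mex{1,2} = 0
g(11) = mex{1,2} = 0
g(12) = mex{0,2} = 1
g(13) = mex{0,2} = 1
g(14) = mex{0,2} = 1
So g(14) = 1.
The value of a disjunctive sum is the nim-sum of the parts.
Combined value = 9 ⊕ 0 ⊕ 10 ⊕ 1 = 2.

2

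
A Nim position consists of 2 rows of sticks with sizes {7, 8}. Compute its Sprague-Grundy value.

15

Nim-sum: 7 ^ 8 = 15.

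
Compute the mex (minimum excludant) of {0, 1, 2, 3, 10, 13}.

4

The values 0, 1, 2, 3 are all present; 4 is the first non-negative integer missing from the set.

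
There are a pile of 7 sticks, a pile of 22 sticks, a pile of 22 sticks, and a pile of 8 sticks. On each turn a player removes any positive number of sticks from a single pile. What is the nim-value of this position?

15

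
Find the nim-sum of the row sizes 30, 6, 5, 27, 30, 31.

7

Nim-sum: 30 ^ 6 ^ 5 ^ 27 ^ 30 ^ 31 = 7.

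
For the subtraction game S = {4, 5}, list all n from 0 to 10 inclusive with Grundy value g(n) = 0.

0, 1, 2, 3, 9, 10

Build the Grundy sequence with g(k) = mex{g(k−s) : s ∈ {4, 5}, s ≤ k}:
k:     0  1  2  3  4  5  6  7  8  9 10
g(k):  0  0  0  0  1  1  1  1  2  0  0
The P-positions (g = 0) in 0..10 are 0, 1, 2, 3, 9, 10.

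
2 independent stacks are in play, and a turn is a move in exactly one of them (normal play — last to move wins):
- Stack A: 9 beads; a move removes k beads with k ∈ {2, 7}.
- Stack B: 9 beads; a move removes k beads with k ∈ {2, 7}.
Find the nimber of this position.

Grundy values for stack A (subtraction set {2, 7}):
k:     0  1  2  3  4  5  6  7  8  9
g(k):  0  0  1  1  0  0  1  1  2  0
So g(9) = 0.
Build the Grundy sequence for stack B with g(k) = mex{g(k−s) : s ∈ {2, 7}, s ≤ k}:
k:     0  1  2  3  4  5  6  7  8  9
g(k):  0  0  1  1  0  0  1  1  2  0
So g(9) = 0.
By the Sprague-Grundy theorem, the Grundy value of a sum of independent games is the XOR of the component values.
Combined value = 0 ⊕ 0 = 0.

0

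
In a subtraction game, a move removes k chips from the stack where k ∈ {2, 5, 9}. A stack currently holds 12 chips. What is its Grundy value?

2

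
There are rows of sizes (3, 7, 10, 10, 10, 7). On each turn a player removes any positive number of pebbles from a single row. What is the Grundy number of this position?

9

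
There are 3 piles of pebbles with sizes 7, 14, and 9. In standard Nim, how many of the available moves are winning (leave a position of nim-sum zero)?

Bitwise XOR of the heap sizes:
  0111  (7)
  1110  (14)
  1001  (9)
  ----
  0000  (0)
The nim-sum is already 0, so every move leaves a nonzero nim-sum — there are no winning moves.

0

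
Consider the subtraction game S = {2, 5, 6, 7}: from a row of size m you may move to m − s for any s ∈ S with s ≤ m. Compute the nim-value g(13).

Build the Grundy sequence with g(k) = mex{g(k−s) : s ∈ {2, 5, 6, 7}, s ≤ k}:
k:     0  1  2  3  4  5  6  7  8  9 10 11 12 13
g(k):  0  0  1  1  0  2  1  3  2  2  3  3  0  0
So g(13) = 0.

0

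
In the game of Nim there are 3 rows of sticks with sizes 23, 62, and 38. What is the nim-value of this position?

Nim-sum: 23 ^ 62 ^ 38 = 15.

15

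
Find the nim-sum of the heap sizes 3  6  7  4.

6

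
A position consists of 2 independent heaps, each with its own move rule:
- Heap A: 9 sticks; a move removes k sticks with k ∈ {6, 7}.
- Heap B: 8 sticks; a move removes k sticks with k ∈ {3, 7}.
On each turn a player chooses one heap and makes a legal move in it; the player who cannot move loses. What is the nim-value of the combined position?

For heap A, compute g(0), g(1), … with moves {6, 7}:
k:     0  1  2  3  4  5  6  7  8  9
g(k):  0  0  0  0  0  0  1  1  1  1
So g(9) = 1.
Build the Grundy sequence for heap B with g(k) = mex{g(k−s) : s ∈ {3, 7}, s ≤ k}:
g(0) = mex{} = 0
g(1) = mex{} = 0
g(2) = mex{} = 0
g(3) = mex{0} = 1
g(4) = mex{0} = 1
g(5) = mex{0} = 1
g(6) = mex{1} = 0
g(7) = mex{0,1} = 2
g(8) = mex{0,1} = 2
So g(8) = 2.
The value of a disjunctive sum is the nim-sum of the parts.
Combined value = 1 ⊕ 2 = 3.

3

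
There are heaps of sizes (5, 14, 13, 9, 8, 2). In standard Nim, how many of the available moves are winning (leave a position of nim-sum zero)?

3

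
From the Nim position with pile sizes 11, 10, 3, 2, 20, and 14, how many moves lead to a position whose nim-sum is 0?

Compute the nim-sum pairwise:
11 XOR 10 = 1
1 XOR 3 = 2
2 XOR 2 = 0
0 XOR 20 = 20
20 XOR 14 = 26
The overall nim-sum is X = 26. A pile of size p has a winning move iff p XOR X < p (reduce it to p XOR X).
  11: 11 XOR 26 = 17 ≥ 11 — no move.
  10: 10 XOR 26 = 16 ≥ 10 — no move.
  3: 3 XOR 26 = 25 ≥ 3 — no move.
  2: 2 XOR 26 = 24 ≥ 2 — no move.
  20: 20 XOR 26 = 14 < 20 — winning move (to 14).
  14: 14 XOR 26 = 20 ≥ 14 — no move.
That gives 1 winning move.

1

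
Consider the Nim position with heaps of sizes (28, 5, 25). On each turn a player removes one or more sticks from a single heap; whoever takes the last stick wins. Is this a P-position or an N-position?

In binary:
  11100  (28)
  00101  (5)
  11001  (25)
  -----
  00000  (0)
The nim-sum is 0, so this is a P-position: the player to move is in a losing position under optimal play.

P-position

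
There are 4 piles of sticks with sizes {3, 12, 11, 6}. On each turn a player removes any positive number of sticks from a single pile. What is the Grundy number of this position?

2

Nim-sum: 3 ⊕ 12 ⊕ 11 ⊕ 6 = 2.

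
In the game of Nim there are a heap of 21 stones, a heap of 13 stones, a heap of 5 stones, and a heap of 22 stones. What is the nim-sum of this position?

Compute the nim-sum pairwise:
21 XOR 13 = 24
24 XOR 5 = 29
29 XOR 22 = 11

11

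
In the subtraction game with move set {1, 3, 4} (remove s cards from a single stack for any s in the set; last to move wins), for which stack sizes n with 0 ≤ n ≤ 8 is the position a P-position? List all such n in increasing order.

Build the Grundy sequence with g(k) = mex{g(k−s) : s ∈ {1, 3, 4}, s ≤ k}:
k:     0  1  2  3  4  5  6  7  8
g(k):  0  1  0  1  2  3  2  0  1
The P-positions (g = 0) in 0..8 are 0, 2, 7.

0, 2, 7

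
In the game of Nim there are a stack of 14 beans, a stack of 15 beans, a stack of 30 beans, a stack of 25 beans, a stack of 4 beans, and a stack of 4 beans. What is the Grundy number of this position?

6

In binary:
  01110  (14)
  01111  (15)
  11110  (30)
  11001  (25)
  00100  (4)
  00100  (4)
  -----
  00110  (6)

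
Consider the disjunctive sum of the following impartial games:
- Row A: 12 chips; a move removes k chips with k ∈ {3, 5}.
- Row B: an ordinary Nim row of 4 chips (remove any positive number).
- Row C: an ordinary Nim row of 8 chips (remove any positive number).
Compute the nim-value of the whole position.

Grundy values for row A (subtraction set {3, 5}):
k:     0  1  2  3  4  5  6  7  8  9 10 11 12
g(k):  0  0  0  1  1  1  2  2  0  0  0  1  1
So g(12) = 1.
Row B is a plain Nim row of size 4, so its Grundy value is 4.
Row C is a plain Nim row of size 8, so its Grundy value is 8.
By the Sprague-Grundy theorem, the Grundy value of a sum of independent games is the XOR of the component values.
Combined value = 1 ⊕ 4 ⊕ 8 = 13.

13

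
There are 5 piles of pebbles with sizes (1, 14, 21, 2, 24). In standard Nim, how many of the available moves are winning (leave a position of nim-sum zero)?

0

Nim-sum: 1 ⊕ 14 ⊕ 21 ⊕ 2 ⊕ 24 = 0.
The nim-sum is already 0, so every move leaves a nonzero nim-sum — there are no winning moves.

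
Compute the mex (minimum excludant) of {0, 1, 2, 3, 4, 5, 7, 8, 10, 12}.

The values 0, 1, 2, 3, 4, 5 are all present; 6 is the first non-negative integer missing from the set.

6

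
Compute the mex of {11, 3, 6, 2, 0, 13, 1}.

The values 0, 1, 2, 3 are all present; 4 is the first non-negative integer missing from the set.

4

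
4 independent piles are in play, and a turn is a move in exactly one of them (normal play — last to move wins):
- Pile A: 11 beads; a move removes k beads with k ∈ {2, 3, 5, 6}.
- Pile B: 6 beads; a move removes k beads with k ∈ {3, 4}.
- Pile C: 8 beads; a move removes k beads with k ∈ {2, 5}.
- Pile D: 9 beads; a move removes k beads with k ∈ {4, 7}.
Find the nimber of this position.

1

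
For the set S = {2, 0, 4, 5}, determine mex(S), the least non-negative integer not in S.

0 is in the set but 1 is not, so the mex is 1.

1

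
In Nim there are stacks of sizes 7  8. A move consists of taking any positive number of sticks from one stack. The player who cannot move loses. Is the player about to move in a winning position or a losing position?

Compute the nim-sum pairwise:
7 ⊕ 8 = 15
The nim-sum is 15 ≠ 0, so this is an N-position: the player to move can win.

Winning position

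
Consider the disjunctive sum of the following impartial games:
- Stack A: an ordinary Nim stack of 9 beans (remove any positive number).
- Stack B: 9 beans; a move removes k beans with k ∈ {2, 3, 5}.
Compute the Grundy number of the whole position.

Stack A is a plain Nim stack of size 9, so its Grundy value is 9.
Build the Grundy sequence for stack B with g(k) = mex{g(k−s) : s ∈ {2, 3, 5}, s ≤ k}:
g(0) = mex{} = 0
g(1) = mex{} = 0
g(2) = mex{0} = 1
g(3) = mex{0} = 1
g(4) = mex{0,1} = 2
g(5) = mex{0,1} = 2
g(6) = mex{0,1,2} = 3
g(7) = mex{1,2} = 0
g(8) = mex{1,2,3} = 0
g(9) = mex{0,2,3} = 1
So g(9) = 1.
By the Sprague-Grundy theorem, the Grundy value of a sum of independent games is the XOR of the component values.
Combined value = 9 XOR 1 = 8.

8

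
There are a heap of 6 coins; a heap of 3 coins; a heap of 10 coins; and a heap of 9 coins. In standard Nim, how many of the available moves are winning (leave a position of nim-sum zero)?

1

Nim-sum: 6 ⊕ 3 ⊕ 10 ⊕ 9 = 6.
The overall nim-sum is X = 6. A heap of size p has a winning move iff p XOR X < p (reduce it to p XOR X).
  6: 6 XOR 6 = 0 < 6 — winning move (to 0).
  3: 3 XOR 6 = 5 ≥ 3 — no move.
  10: 10 XOR 6 = 12 ≥ 10 — no move.
  9: 9 XOR 6 = 15 ≥ 9 — no move.
That gives 1 winning move.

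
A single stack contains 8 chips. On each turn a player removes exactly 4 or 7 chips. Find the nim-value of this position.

2

Compute g(0), g(1), … for moves {4, 7}:
k:     0  1  2  3  4  5  6  7  8
g(k):  0  0  0  0  1  1  1  1  2
So g(8) = 2.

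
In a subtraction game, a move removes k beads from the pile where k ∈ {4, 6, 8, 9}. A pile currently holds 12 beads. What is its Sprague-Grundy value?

Build the Grundy sequence with g(k) = mex{g(k−s) : s ∈ {4, 6, 8, 9}, s ≤ k}:
k:     0  1  2  3  4  5  6  7  8  9 10 11 12
g(k):  0  0  0  0  1  1  1  1  2  2  2  2  3
So g(12) = 3.

3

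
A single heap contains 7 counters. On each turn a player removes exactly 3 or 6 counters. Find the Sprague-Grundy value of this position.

Grundy values for subtraction set {3, 6}:
g(0) = mex{} = 0
g(1) = mex{} = 0
g(2) = mex{} = 0
g(3) = mex{0} = 1
g(4) = mex{0} = 1
g(5) = mex{0} = 1
g(6) = mex{0,1} = 2
g(7) = mex{0,1} = 2
So g(7) = 2.

2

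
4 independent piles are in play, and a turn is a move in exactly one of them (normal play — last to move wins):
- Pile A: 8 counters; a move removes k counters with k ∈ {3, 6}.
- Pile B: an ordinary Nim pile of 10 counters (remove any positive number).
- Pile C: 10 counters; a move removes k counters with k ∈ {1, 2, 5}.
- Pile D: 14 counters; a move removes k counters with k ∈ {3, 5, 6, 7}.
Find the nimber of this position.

8

Build the Grundy sequence for pile A with g(k) = mex{g(k−s) : s ∈ {3, 6}, s ≤ k}:
k:     0  1  2  3  4  5  6  7  8
g(k):  0  0  0  1  1  1  2  2  2
So g(8) = 2.
Pile B is a plain Nim pile of size 10, so its Grundy value is 10.
Build the Grundy sequence for pile C with g(k) = mex{g(k−s) : s ∈ {1, 2, 5}, s ≤ k}:
k:     0  1  2  3  4  5  6  7  8  9 10
g(k):  0  1  2  0  1  2  0  1  2  0  1
So g(10) = 1.
Grundy values for pile D (subtraction set {3, 5, 6, 7}):
g(0) = mex{} = 0
g(1) = mex{} = 0
g(2) = mex{} = 0
g(3) = mex{0} = 1
g(4) = mex{0} = 1
g(5) = mex{0} = 1
g(6) = mex{0,1} = 2
g(7) = mex{0,1} = 2
g(8) = mex{0,1} = 2
g(9) = mex{0,1,2} = 3
g(10) = mex{1,2} = 0
g(11) = mex{1,2} = 0
g(12) = mex{1,2,3} = 0
g(13) = mex{0,2} = 1
g(14) = mex{0,2,3} = 1
So g(14) = 1.
The value of a disjunctive sum is the nim-sum of the parts.
Combined value = 2 ⊕ 10 ⊕ 1 ⊕ 1 = 8.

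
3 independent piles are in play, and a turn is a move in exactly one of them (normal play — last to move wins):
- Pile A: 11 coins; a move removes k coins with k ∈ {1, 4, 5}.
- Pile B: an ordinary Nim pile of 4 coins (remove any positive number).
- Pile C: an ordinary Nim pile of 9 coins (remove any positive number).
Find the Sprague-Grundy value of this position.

12

Build the Grundy sequence for pile A with g(k) = mex{g(k−s) : s ∈ {1, 4, 5}, s ≤ k}:
k:     0  1  2  3  4  5  6  7  8  9 10 11
g(k):  0  1  0  1  2  3  2  3  0  1  0  1
So g(11) = 1.
Pile B is a plain Nim pile of size 4, so its Grundy value is 4.
Pile C is a plain Nim pile of size 9, so its Grundy value is 9.
The value of a disjunctive sum is the nim-sum of the parts.
Combined value = 1 ⊕ 4 ⊕ 9 = 12.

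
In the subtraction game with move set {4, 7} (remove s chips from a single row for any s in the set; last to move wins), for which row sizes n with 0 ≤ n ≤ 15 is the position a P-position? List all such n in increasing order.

0, 1, 2, 3, 11, 12, 13, 14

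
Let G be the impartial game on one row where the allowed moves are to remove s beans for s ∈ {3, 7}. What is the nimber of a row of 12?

Build the Grundy sequence with g(k) = mex{g(k−s) : s ∈ {3, 7}, s ≤ k}:
g(0) = mex{} = 0
g(1) = mex{} = 0
g(2) = mex{} = 0
g(3) = mex{0} = 1
g(4) = mex{0} = 1
g(5) = mex{0} = 1
g(6) = mex{1} = 0
g(7) = mex{0,1} = 2
g(8) = mex{0,1} = 2
g(9) = mex{0} = 1
g(10) = mex{1,2} = 0
g(11) = mex{1,2} = 0
g(12) = mex{1} = 0
So g(12) = 0.

0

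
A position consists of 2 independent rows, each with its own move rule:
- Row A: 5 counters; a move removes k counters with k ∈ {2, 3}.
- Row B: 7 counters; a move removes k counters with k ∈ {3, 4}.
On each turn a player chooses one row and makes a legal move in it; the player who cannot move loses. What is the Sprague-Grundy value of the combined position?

Build the Grundy sequence for row A with g(k) = mex{g(k−s) : s ∈ {2, 3}, s ≤ k}:
k:     0  1  2  3  4  5
g(k):  0  0  1  1  2  0
So g(5) = 0.
Grundy values for row B (subtraction set {3, 4}):
g(0) = mex{} = 0
g(1) = mex{} = 0
g(2) = mex{} = 0
g(3) = mex{0} = 1
g(4) = mex{0} = 1
g(5) = mex{0} = 1
g(6) = mex{0,1} = 2
g(7) = mex{1} = 0
So g(7) = 0.
By the Sprague-Grundy theorem, the Grundy value of a sum of independent games is the XOR of the component values.
Combined value = 0 ⊕ 0 = 0.

0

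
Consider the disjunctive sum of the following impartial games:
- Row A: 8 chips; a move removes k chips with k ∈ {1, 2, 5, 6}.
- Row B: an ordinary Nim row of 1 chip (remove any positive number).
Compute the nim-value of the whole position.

Grundy values for row A (subtraction set {1, 2, 5, 6}):
k:     0  1  2  3  4  5  6  7  8
g(k):  0  1  2  0  1  2  3  0  1
So g(8) = 1.
Row B is a plain Nim row of size 1, so its Grundy value is 1.
By the Sprague-Grundy theorem, the Grundy value of a sum of independent games is the XOR of the component values.
Combined value = 1 XOR 1 = 0.

0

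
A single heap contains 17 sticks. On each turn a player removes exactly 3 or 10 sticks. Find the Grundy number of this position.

1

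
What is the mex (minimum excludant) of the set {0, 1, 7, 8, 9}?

The values 0, 1 are all present; 2 is the first non-negative integer missing from the set.

2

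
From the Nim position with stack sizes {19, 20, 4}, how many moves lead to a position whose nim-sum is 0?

1

Nim-sum: 19 ^ 20 ^ 4 = 3.
The overall nim-sum is X = 3. A stack of size p has a winning move iff p XOR X < p (reduce it to p XOR X).
  19: 19 XOR 3 = 16 < 19 — winning move (to 16).
  20: 20 XOR 3 = 23 ≥ 20 — no move.
  4: 4 XOR 3 = 7 ≥ 4 — no move.
That gives 1 winning move.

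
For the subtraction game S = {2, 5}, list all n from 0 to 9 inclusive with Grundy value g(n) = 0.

0, 1, 4, 7, 8

Build the Grundy sequence with g(k) = mex{g(k−s) : s ∈ {2, 5}, s ≤ k}:
k:     0  1  2  3  4  5  6  7  8  9
g(k):  0  0  1  1  0  2  1  0  0  1
The P-positions (g = 0) in 0..9 are 0, 1, 4, 7, 8.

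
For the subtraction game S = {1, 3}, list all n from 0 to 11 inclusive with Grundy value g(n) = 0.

Grundy values for subtraction set {1, 3}:
k:     0  1  2  3  4  5  6  7  8  9 10 11
g(k):  0  1  0  1  0  1  0  1  0  1  0  1
The P-positions (g = 0) in 0..11 are 0, 2, 4, 6, 8, 10.

0, 2, 4, 6, 8, 10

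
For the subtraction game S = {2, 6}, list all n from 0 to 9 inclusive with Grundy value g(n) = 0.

0, 1, 4, 5, 8, 9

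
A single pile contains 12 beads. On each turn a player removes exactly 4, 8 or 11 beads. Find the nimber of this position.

Compute g(0), g(1), … for moves {4, 8, 11}:
k:     0  1  2  3  4  5  6  7  8  9 10 11 12
g(k):  0  0  0  0  1  1  1  1  2  2  2  2  3
So g(12) = 3.

3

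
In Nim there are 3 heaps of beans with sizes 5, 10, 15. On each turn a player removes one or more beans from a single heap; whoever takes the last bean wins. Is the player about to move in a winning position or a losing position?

Nim-sum: 5 ^ 10 ^ 15 = 0.
The nim-sum is 0, so this is a P-position: the player to move is in a losing position under optimal play.

Losing position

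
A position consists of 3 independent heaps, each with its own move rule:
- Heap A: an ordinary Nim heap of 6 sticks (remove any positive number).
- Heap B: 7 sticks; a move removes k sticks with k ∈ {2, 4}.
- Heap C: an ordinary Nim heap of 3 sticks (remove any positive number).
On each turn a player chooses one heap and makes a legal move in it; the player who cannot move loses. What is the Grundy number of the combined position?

Heap A is a plain Nim heap of size 6, so its Grundy value is 6.
For heap B, compute g(0), g(1), … with moves {2, 4}:
g(0) = mex{} = 0
g(1) = mex{} = 0
g(2) = mex{0} = 1
g(3) = mex{0} = 1
g(4) = mex{0,1} = 2
g(5) = mex{0,1} = 2
g(6) = mex{1,2} = 0
g(7) = mex{1,2} = 0
So g(7) = 0.
Heap C is a plain Nim heap of size 3, so its Grundy value is 3.
By the Sprague-Grundy theorem, the Grundy value of a sum of independent games is the XOR of the component values.
Combined value = 6 ⊕ 0 ⊕ 3 = 5.

5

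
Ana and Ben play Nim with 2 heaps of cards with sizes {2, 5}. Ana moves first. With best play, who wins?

Ana wins

Compute the nim-sum pairwise:
2 ⊕ 5 = 7
The nim-sum is 7 ≠ 0, so this is an N-position: the player to move can win; Ana has a winning move.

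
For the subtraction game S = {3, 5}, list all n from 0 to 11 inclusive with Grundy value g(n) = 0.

0, 1, 2, 8, 9, 10

Compute g(0), g(1), … for moves {3, 5}:
k:     0  1  2  3  4  5  6  7  8  9 10 11
g(k):  0  0  0  1  1  1  2  2  0  0  0  1
The P-positions (g = 0) in 0..11 are 0, 1, 2, 8, 9, 10.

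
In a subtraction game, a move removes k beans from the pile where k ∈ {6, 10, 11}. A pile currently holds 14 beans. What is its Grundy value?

Grundy values for subtraction set {6, 10, 11}:
g(0) = mex{} = 0
g(1) = mex{} = 0
g(2) = mex{} = 0
g(3) = mex{} = 0
g(4) = mex{} = 0
g(5) = mex{} = 0
g(6) = mex{0} = 1
g(7) = mex{0} = 1
g(8) = mex{0} = 1
g(9) = mex{0} = 1
g(10) = mex{0} = 1
g(11) = mex{0} = 1
g(12) = mex{0,1} = 2
g(13) = mex{0,1} = 2
g(14) = mex{0,1} = 2
So g(14) = 2.

2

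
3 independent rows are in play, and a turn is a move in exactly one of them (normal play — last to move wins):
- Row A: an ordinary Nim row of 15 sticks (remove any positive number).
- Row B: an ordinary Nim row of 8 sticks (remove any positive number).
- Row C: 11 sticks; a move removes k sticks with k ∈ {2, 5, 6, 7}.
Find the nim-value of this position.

4

Row A is a plain Nim row of size 15, so its Grundy value is 15.
Row B is a plain Nim row of size 8, so its Grundy value is 8.
Build the Grundy sequence for row C with g(k) = mex{g(k−s) : s ∈ {2, 5, 6, 7}, s ≤ k}:
k:     0  1  2  3  4  5  6  7  8  9 10 11
g(k):  0  0  1  1  0  2  1  3  2  2  3  3
So g(11) = 3.
By the Sprague-Grundy theorem, the Grundy value of a sum of independent games is the XOR of the component values.
Combined value = 15 ⊕ 8 ⊕ 3 = 4.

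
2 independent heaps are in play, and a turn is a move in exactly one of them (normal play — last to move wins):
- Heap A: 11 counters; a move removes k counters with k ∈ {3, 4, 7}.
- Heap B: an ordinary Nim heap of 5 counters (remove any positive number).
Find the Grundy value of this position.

For heap A, compute g(0), g(1), … with moves {3, 4, 7}:
k:     0  1  2  3  4  5  6  7  8  9 10 11
g(k):  0  0  0  1  1  1  2  2  2  3  0  0
So g(11) = 0.
Heap B is a plain Nim heap of size 5, so its Grundy value is 5.
By the Sprague-Grundy theorem, the Grundy value of a sum of independent games is the XOR of the component values.
Combined value = 0 XOR 5 = 5.

5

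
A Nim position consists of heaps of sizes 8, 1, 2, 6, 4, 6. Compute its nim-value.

Bitwise XOR of the heap sizes:
  1000  (8)
  0001  (1)
  0010  (2)
  0110  (6)
  0100  (4)
  0110  (6)
  ----
  1111  (15)

15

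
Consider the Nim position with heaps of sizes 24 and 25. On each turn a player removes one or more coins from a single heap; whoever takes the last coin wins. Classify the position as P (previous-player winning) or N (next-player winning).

N-position

Write each in binary and XOR column by column:
  11000  (24)
  11001  (25)
  -----
  00001  (1)
The nim-sum is 1 ≠ 0, so this is an N-position: the player to move can win.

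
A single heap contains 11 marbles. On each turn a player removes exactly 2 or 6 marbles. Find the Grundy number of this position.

1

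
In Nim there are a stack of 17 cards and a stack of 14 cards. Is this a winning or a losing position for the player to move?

Bitwise XOR of the heap sizes:
  10001  (17)
  01110  (14)
  -----
  11111  (31)
The nim-sum is 31 ≠ 0, so this is an N-position: the player to move can win.

Winning position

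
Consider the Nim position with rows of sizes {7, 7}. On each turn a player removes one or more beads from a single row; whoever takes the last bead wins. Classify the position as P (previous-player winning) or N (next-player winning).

P-position

Write each in binary and XOR column by column:
  111  (7)
  111  (7)
  ---
  000  (0)
The nim-sum is 0, so this is a P-position: the player to move is in a losing position under optimal play.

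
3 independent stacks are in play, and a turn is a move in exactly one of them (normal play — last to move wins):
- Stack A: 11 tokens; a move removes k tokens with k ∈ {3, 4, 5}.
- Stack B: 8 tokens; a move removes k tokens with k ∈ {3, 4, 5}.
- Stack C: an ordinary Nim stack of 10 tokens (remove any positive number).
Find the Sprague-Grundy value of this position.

Build the Grundy sequence for stack A with g(k) = mex{g(k−s) : s ∈ {3, 4, 5}, s ≤ k}:
k:     0  1  2  3  4  5  6  7  8  9 10 11
g(k):  0  0  0  1  1  1  2  2  0  0  0  1
So g(11) = 1.
Grundy values for stack B (subtraction set {3, 4, 5}):
g(0) = mex{} = 0
g(1) = mex{} = 0
g(2) = mex{} = 0
g(3) = mex{0} = 1
g(4) = mex{0} = 1
g(5) = mex{0} = 1
g(6) = mex{0,1} = 2
g(7) = mex{0,1} = 2
g(8) = mex{1} = 0
So g(8) = 0.
Stack C is a plain Nim stack of size 10, so its Grundy value is 10.
By the Sprague-Grundy theorem, the Grundy value of a sum of independent games is the XOR of the component values.
Combined value = 1 XOR 0 XOR 10 = 11.

11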